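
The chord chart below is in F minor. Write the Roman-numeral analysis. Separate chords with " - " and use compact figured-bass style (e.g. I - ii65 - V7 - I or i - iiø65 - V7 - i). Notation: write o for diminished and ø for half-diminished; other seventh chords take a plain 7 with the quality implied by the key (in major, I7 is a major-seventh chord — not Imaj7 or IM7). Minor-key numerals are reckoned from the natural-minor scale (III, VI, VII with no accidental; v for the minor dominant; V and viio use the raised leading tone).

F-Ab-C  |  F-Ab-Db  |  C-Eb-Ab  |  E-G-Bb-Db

F-Ab-C has root F, degree 1 in F minor, so i.
F-Ab-Db has root Db, degree 6 in F minor, so VI6.
C-Eb-Ab: major triad on Ab = scale degree 3 → III6.
E-G-Bb-Db: fully diminished seventh chord on E = scale degree 7 → viio7.

i - VI6 - III6 - viio7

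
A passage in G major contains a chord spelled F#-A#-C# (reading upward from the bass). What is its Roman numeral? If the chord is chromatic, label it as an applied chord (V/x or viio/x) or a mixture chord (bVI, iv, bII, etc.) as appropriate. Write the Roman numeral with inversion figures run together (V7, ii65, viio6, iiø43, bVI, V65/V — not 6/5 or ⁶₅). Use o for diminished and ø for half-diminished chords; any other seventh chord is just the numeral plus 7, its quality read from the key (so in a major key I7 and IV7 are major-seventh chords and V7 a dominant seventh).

Stacked in thirds the chord is F#-A#-C#: a major triad on F#.
F# is not a diatonic chord root with this quality in G major, but it lies a perfect fifth above B (iii), so the chord functions as an applied dominant of iii.

V/iii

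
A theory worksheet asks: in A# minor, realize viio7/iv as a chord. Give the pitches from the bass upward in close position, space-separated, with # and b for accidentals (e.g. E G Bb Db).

C## E# G# B

The slash marks an applied leading-tone chord: viio of iv. In A# minor, iv is D#, so the leading tone to it is C##, a half step below.
Building a fully diminished seventh chord on C## gives C##-E#-G#-B.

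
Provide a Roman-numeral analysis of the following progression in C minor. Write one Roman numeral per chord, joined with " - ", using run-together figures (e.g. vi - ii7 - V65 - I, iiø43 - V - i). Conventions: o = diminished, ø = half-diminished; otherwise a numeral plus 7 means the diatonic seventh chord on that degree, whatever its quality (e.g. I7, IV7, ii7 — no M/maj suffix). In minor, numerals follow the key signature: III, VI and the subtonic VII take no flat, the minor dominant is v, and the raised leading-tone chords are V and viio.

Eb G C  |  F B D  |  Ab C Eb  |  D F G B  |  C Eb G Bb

i6 - viio64 - VI - V43 - i7

Eb-G-C has root C, degree 1 in C minor, so i6.
F-B-D: root B is the leading tone; diminished triad there is viio64.
Ab-C-Eb: major triad on Ab = scale degree 6 → VI.
D-F-G-B: root G is the dominant; dominant seventh chord there is V43.
C-Eb-G-Bb: root C is the tonic; minor seventh chord there is i7.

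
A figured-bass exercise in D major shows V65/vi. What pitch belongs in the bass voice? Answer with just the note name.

The applied chord V65/vi is rooted on F#: F#-A#-C#-E.
The figure 65 means first inversion — the third is in the bass.

A#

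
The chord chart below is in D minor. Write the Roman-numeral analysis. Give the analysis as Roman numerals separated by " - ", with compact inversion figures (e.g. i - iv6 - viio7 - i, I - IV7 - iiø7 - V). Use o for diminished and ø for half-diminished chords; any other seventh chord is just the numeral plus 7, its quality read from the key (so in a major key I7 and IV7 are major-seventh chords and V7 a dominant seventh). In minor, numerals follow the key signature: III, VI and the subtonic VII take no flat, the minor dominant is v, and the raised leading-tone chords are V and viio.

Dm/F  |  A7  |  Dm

i6 - V7 - i

Dm/F has root D, degree 1 in D minor, so i6.
A7: root A is the dominant; dominant seventh chord there is V7.
Dm: minor triad on D = scale degree 1 → i.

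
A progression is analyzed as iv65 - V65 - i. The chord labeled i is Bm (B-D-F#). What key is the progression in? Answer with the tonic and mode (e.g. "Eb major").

B minor

The anchor chord is a minor triad on B, labeled i.
If B is scale degree 1 and the mode makes that degree carry a minor triad, the tonic is B and the mode is minor.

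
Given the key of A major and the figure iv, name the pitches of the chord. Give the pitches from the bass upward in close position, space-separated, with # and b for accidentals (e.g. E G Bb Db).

D F A

iv is the minor subdominant, borrowed from the parallel minor. In A major that root is D.
So the chord is D-F-A.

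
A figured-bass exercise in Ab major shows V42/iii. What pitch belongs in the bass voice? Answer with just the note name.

The applied chord V42/iii is rooted on G: G-B-D-F.
The figure 42 means third inversion — the seventh is in the bass.

F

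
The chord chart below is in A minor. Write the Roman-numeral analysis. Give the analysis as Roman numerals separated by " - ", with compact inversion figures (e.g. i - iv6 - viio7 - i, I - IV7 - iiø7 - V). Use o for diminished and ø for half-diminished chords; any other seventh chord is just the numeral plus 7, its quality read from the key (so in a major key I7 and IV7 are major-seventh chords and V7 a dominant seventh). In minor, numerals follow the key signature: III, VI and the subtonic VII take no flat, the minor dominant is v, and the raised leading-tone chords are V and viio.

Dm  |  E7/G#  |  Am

iv - V65 - i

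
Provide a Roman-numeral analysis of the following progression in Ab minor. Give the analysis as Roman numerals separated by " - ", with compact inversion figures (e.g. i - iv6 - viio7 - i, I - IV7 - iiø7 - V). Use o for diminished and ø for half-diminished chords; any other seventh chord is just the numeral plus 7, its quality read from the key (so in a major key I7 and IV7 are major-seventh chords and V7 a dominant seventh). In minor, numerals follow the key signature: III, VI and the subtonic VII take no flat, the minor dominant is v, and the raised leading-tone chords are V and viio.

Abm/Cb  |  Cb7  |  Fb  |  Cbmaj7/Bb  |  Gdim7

i6 - V7/VI - VI - III42 - viio7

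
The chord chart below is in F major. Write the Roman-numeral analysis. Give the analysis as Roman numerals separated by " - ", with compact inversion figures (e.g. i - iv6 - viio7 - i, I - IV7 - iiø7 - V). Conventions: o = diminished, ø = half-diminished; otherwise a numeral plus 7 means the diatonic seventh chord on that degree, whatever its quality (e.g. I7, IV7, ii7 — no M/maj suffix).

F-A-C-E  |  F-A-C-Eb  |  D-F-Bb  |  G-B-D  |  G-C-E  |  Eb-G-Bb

F-A-C-E has root F, degree 1 in F major, so I7.
F-A-C-Eb: a dominant seventh chord on F, the applied dominant of IV → V7/IV.
D-F-Bb: root Bb is the subdominant; major triad there is IV6.
G-B-D is the secondary dominant of V (major triad on G): V/V.
G-C-E has root C, degree 5 in F major, so V64.
Eb-G-Bb: major triad on Eb — chromatic; bVII (borrowed from the parallel minor).

I7 - V7/IV - IV6 - V/V - V64 - bVII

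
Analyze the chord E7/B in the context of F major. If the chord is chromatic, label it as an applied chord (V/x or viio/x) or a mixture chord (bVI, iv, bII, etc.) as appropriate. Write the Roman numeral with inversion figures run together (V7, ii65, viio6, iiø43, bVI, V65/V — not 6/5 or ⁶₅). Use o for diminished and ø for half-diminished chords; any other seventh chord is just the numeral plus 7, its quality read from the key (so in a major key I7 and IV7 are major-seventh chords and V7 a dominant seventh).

V43/iii

Stacked in thirds the chord is E-G#-B-D: a dominant seventh chord on E.
E is not a diatonic chord root with this quality in F major, but it lies a perfect fifth above A (iii), so the chord functions as an applied dominant of iii.
With B in the bass the chord is in second inversion, so the figured bass is 43.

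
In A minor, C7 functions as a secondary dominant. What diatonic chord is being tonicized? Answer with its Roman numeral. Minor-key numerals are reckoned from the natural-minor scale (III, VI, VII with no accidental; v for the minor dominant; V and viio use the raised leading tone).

VI

The chord is a dominant seventh chord on C.
A dominant resolves down a perfect fifth: C → F. In A minor, F is scale degree 6, i.e. VI.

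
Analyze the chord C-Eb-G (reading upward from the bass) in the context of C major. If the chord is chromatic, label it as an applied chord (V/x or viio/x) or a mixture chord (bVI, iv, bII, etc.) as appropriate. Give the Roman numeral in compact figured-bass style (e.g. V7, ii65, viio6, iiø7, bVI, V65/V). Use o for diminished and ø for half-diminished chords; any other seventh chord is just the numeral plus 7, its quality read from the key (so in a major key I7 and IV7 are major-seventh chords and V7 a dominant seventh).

The pitches C-Eb-G form a minor triad rooted on C.
C is the first degree of C major. This is the minor tonic, borrowed from the parallel minor.

i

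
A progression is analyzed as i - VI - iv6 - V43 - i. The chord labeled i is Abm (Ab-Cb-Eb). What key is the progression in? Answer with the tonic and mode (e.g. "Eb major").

i is given as Ab-Cb-Eb — a minor triad with root Ab.
If Ab is scale degree 1 and the mode makes that degree carry a minor triad, the tonic is Ab and the mode is minor.

Ab minor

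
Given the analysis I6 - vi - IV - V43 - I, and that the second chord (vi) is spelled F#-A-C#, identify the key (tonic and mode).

The anchor chord is a minor triad on F#, labeled vi.
vi on F# implies F# is the submediant; that puts the tonic at A, and the lowercase numeral fits major mode.

A major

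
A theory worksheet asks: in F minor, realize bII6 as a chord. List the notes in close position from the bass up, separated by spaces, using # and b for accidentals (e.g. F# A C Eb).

Bb Db Gb

bII6 is the Neapolitan sixth — a major triad on the lowered second degree, here in its customary first inversion. In F minor that root is Gb.
So the chord is Gb-Bb-Db, a major triad.
With the 6 figure the chord is in first inversion; from the bass Bb upward in close position it reads Bb-Db-Gb.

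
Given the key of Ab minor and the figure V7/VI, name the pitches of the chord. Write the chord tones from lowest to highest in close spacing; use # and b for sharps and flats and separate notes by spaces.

V7/VI is a secondary dominant — the dominant seventh of VI. VI in Ab minor is Fb, so the applied chord's root is Cb, a perfect fifth above.
Building a dominant seventh chord on Cb gives Cb-Eb-Gb-Bbb.

Cb Eb Gb Bbb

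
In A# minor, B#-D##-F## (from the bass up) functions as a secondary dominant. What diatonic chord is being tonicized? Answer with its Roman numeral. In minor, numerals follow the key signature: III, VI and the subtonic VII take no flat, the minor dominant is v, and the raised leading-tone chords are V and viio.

The chord is a major triad on B#.
A dominant resolves down a perfect fifth: B# → E#. In A# minor, E# is scale degree 5, i.e. V.

V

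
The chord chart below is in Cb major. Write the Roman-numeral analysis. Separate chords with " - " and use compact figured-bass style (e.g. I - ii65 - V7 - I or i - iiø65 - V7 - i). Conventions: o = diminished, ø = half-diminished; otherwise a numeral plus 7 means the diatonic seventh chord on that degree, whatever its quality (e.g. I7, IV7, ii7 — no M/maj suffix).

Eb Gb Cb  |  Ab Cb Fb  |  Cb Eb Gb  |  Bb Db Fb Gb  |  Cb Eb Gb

Eb-Gb-Cb has root Cb, degree 1 in Cb major, so I6.
Ab-Cb-Fb: root Fb is the subdominant; major triad there is IV6.
Cb-Eb-Gb: major triad on Cb = scale degree 1 → I.
Bb-Db-Fb-Gb: dominant seventh chord on Gb = scale degree 5 → V65.
Cb-Eb-Gb: root Cb is the tonic; major triad there is I.

I6 - IV6 - I - V65 - I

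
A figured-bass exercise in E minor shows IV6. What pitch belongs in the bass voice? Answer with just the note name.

C#

IV in E minor has root A; the chord is A-C#-E.
The figure 6 means first inversion — the third is in the bass.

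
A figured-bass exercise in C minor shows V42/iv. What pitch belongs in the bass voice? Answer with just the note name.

Bb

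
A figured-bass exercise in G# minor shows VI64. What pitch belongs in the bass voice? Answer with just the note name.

VI in G# minor has root E; the chord is E-G#-B.
The figure 64 means second inversion — the fifth is in the bass.

B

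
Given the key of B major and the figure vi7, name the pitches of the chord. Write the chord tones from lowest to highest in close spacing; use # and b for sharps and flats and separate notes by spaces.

In B major, the submediant is G#, and the diatonic chord built there is a minor seventh chord.
That chord is spelled G#-B-D#-F#.

G# B D# F#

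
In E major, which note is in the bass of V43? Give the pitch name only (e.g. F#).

F#

V in E major has root B; the chord is B-D#-F#-A.
The figure 43 means second inversion — the fifth is in the bass.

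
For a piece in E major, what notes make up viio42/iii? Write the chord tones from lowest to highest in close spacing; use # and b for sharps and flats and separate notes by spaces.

viio42/iii is a secondary leading-tone chord. The target iii is G# in E major; the applied chord is rooted a semitone below, on F##.
Building a fully diminished seventh chord on F## gives F##-A#-C#-E.
The figured bass 42 indicates third inversion, placing the seventh (E) in the bass: E-F##-A#-C#.

E F## A# C#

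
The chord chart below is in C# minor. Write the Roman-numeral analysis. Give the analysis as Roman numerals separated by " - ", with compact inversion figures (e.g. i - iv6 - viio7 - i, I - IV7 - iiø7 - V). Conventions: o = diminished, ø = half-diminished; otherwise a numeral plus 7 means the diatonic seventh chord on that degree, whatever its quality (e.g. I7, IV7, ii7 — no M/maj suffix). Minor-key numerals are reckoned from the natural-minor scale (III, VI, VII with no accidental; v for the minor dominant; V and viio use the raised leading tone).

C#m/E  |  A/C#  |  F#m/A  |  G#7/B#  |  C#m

C#m/E: minor triad on C# = scale degree 1 → i6.
A/C#: root A is the submediant; major triad there is VI6.
F#m/A: minor triad on F# = scale degree 4 → iv6.
G#7/B#: dominant seventh chord on G# = scale degree 5 → V65.
C#m: root C# is the tonic; minor triad there is i.

i6 - VI6 - iv6 - V65 - i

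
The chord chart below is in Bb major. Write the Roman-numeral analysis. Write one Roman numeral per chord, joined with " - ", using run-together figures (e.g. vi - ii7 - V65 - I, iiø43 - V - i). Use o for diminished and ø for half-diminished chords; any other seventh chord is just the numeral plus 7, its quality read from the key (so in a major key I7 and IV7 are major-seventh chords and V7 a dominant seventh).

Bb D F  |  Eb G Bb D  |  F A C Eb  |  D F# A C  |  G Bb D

I - IV7 - V7 - V7/vi - vi

Bb-D-F: major triad on Bb = scale degree 1 → I.
Eb-G-Bb-D has root Eb, degree 4 in Bb major, so IV7.
F-A-C-Eb has root F, degree 5 in Bb major, so V7.
D-F#-A-C: a dominant seventh chord on D, the applied dominant of vi → V7/vi.
G-Bb-D: minor triad on G = scale degree 6 → vi.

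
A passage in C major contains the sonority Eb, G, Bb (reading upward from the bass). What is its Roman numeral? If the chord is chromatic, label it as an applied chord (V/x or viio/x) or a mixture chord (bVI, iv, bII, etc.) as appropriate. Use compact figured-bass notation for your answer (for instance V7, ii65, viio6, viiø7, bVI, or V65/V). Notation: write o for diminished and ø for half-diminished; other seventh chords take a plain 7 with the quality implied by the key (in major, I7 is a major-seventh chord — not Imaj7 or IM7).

bIII

Stacked in thirds the chord is Eb-G-Bb: a major triad on Eb.
Eb is the lowered third degree of C major (diatonic 3 would be E). This is a major triad on the lowered third degree, borrowed from the parallel minor.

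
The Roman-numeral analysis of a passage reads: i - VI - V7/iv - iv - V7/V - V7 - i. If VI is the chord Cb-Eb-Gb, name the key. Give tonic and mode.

Eb minor

VI is given as Cb-Eb-Gb — a major triad with root Cb.
Counting down 5 scale steps from Cb places the tonic on Eb; a major triad on degree 6 is diatonic only in minor.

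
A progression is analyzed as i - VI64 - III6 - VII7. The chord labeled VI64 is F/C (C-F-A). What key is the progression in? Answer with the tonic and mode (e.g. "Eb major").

A minor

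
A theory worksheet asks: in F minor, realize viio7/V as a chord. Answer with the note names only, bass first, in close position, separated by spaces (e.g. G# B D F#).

B D F Ab

viio7/V is a secondary leading-tone chord. The target V is C in F minor; the applied chord is rooted a semitone below, on B.
Building a fully diminished seventh chord on B gives B-D-F-Ab.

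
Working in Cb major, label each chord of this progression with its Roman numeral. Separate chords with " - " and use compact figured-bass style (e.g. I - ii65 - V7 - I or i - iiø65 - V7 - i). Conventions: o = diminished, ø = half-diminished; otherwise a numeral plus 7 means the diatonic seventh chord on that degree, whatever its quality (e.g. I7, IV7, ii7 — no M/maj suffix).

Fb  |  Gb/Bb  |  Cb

Fb has root Fb, degree 4 in Cb major, so IV.
Gb/Bb has root Gb, degree 5 in Cb major, so V6.
Cb has root Cb, degree 1 in Cb major, so I.

IV - V6 - I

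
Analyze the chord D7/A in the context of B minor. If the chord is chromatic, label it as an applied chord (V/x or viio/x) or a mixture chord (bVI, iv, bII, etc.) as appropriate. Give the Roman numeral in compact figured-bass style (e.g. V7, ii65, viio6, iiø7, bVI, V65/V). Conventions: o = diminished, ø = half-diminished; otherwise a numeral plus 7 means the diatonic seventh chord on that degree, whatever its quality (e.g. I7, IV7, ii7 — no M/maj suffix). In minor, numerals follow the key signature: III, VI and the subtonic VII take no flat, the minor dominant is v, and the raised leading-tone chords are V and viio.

V43/VI

The pitches D-F#-A-C form a dominant seventh chord rooted on D.
D is not a diatonic chord root with this quality in B minor, but it lies a perfect fifth above G (VI), so the chord functions as an applied dominant of VI.
With A in the bass the chord is in second inversion, so the figured bass is 43.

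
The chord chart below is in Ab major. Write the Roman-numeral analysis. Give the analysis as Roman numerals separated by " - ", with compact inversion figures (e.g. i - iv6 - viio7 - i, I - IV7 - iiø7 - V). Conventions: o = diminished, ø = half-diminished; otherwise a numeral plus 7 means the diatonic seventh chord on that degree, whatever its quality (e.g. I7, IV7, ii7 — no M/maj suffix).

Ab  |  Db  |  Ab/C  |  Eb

Ab has root Ab, degree 1 in Ab major, so I.
Db: root Db is the subdominant; major triad there is IV.
Ab/C has root Ab, degree 1 in Ab major, so I6.
Eb: root Eb is the dominant; major triad there is V.

I - IV - I6 - V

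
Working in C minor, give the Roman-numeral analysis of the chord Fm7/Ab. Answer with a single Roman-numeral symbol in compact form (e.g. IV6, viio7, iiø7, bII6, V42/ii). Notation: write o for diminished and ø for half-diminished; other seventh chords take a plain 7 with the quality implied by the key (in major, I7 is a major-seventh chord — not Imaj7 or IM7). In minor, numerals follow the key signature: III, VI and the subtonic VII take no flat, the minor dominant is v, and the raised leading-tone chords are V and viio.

iv65

The pitches F-Ab-C-Eb form a minor seventh chord rooted on F.
F is scale degree 4 in C minor, and a minor seventh chord on that degree is written iv7.
With Ab in the bass the chord is in first inversion, so the figured bass is 65.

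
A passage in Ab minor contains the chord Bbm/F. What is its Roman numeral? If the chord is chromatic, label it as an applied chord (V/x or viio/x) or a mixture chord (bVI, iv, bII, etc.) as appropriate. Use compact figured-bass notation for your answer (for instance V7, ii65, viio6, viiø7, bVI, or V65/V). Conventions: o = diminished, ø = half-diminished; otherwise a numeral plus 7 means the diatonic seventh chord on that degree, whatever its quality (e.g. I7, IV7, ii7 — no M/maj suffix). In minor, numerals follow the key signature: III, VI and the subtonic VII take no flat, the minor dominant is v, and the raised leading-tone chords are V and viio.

The pitches Bb-Db-F form a minor triad rooted on Bb.
Bb is the second degree of Ab minor. This is the minor supertonic, borrowed from the parallel major (the Dorian ii).
With F in the bass the chord is in second inversion, so the figured bass is 64.

ii64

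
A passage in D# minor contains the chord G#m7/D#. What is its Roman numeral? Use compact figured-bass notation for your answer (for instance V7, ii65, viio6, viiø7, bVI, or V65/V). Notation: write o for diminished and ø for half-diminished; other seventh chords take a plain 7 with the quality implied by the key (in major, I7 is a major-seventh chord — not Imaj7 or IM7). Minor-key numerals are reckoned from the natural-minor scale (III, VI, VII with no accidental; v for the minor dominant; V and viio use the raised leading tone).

iv43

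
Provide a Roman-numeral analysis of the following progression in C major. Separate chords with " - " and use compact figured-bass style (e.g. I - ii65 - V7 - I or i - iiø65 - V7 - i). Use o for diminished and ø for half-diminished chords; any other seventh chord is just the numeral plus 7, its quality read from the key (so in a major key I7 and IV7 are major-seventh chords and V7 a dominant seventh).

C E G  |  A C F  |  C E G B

I - IV6 - I7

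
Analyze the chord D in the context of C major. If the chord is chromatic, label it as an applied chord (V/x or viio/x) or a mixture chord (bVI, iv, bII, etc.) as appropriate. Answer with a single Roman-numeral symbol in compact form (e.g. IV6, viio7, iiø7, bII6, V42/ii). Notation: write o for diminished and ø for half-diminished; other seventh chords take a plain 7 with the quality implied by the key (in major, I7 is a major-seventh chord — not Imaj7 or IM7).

Stacked in thirds the chord is D-F#-A: a major triad on D.
D is not a diatonic chord root with this quality in C major, but it lies a perfect fifth above G (V), so the chord functions as an applied dominant of V.

V/V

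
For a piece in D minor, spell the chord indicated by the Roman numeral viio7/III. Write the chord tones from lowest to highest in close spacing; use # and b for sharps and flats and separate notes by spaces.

E G Bb Db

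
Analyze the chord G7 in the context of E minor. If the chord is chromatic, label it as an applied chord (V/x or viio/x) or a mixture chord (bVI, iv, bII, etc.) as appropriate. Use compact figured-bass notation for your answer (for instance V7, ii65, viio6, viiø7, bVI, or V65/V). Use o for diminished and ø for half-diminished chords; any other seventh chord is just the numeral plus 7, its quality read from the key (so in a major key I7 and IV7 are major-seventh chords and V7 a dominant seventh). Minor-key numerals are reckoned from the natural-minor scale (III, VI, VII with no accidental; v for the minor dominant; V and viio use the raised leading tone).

V7/VI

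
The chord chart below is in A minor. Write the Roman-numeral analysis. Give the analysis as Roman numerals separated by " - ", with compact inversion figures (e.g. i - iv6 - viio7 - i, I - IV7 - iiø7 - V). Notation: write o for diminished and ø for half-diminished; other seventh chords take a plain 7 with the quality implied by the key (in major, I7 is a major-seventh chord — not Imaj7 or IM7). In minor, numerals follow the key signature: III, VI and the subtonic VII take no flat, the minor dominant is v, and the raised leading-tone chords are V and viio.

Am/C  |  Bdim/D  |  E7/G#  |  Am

Am/C: root A is the tonic; minor triad there is i6.
Bdim/D: diminished triad on B = scale degree 2 → iio6.
E7/G#: root E is the dominant; dominant seventh chord there is V65.
Am: minor triad on A = scale degree 1 → i.

i6 - iio6 - V65 - i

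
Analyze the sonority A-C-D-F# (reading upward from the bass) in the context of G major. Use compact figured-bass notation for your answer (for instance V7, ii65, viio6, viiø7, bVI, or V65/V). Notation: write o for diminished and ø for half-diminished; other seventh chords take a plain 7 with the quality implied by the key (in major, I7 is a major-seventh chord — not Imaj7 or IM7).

V43

Stacked in thirds the chord is D-F#-A-C: a dominant seventh chord on D.
In G major, D is the dominant; the diatonic dominant seventh chord there is V7.
With A in the bass the chord is in second inversion, so the figured bass is 43.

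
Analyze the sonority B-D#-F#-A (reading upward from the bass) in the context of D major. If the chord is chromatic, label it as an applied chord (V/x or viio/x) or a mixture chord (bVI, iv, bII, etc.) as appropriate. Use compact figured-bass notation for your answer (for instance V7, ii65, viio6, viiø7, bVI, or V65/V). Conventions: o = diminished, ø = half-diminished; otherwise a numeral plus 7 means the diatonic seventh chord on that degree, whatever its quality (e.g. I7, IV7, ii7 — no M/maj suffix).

The pitches B-D#-F#-A form a dominant seventh chord rooted on B.
B is not a diatonic chord root with this quality in D major, but it lies a perfect fifth above E (ii), so the chord functions as an applied dominant of ii.

V7/ii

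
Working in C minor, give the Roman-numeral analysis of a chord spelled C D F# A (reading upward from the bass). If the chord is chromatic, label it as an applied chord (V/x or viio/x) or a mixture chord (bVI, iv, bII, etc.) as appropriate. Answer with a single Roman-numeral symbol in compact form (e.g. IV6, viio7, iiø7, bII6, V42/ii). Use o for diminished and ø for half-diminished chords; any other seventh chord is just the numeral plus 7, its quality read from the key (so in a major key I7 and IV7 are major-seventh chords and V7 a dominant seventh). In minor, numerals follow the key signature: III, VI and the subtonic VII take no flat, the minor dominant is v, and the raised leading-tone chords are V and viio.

V42/V

Stacked in thirds the chord is D-F#-A-C: a dominant seventh chord on D.
D is not a diatonic chord root with this quality in C minor, but it lies a perfect fifth above G (V), so the chord functions as an applied dominant of V.
With C in the bass the chord is in third inversion, so the figured bass is 42.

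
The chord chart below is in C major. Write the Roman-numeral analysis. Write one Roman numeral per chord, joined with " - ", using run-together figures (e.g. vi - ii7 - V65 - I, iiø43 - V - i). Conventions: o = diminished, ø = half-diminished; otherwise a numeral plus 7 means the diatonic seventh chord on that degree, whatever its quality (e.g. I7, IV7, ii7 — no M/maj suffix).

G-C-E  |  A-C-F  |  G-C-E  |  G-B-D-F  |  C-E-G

I64 - IV6 - I64 - V7 - I

G-C-E: major triad on C = scale degree 1 → I64.
A-C-F: root F is the subdominant; major triad there is IV6.
G-C-E has root C, degree 1 in C major, so I64.
G-B-D-F has root G, degree 5 in C major, so V7.
C-E-G: major triad on C = scale degree 1 → I.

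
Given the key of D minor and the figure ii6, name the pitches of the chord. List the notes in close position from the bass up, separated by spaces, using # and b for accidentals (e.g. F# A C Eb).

Scale degree 2 in D minor is E; here the chord built on it is altered to a minor triad. ii6 is the minor supertonic, borrowed from the parallel major (the Dorian ii).
So the chord is E-G-B, a minor triad.
With the 6 figure the chord is in first inversion; from the bass G upward in close position it reads G-B-E.

G B E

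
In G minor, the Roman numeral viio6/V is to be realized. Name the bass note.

E

The applied chord viio6/V is rooted on C#: C#-E-G.
The figure 6 means first inversion — the third is in the bass.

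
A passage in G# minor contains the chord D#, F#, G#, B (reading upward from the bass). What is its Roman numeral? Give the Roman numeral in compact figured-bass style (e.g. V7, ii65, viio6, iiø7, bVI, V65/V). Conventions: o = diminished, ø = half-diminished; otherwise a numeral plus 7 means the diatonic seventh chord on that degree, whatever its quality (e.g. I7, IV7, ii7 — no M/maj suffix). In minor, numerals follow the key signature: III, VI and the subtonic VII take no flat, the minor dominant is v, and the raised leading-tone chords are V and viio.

i43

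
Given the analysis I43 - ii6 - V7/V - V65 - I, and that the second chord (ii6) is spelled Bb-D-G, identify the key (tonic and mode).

ii6 is given as Bb-D-G — a minor triad with root G.
ii6 on G implies G is the supertonic; that puts the tonic at F, and the lowercase numeral fits major mode.

F major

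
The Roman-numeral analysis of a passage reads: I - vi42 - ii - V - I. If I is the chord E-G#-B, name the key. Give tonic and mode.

The chord E is a major triad rooted on E; its label is I.
If E is scale degree 1 and the mode makes that degree carry a major triad, the tonic is E and the mode is major.

E major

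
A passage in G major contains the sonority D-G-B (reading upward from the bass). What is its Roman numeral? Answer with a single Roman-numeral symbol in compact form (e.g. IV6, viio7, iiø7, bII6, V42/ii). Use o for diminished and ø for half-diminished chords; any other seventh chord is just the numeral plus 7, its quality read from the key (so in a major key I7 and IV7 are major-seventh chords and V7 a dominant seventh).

The pitches G-B-D form a major triad rooted on G.
In G major, G is the tonic; the diatonic major triad there is I.
With D in the bass the chord is in second inversion, so the figured bass is 64.

I64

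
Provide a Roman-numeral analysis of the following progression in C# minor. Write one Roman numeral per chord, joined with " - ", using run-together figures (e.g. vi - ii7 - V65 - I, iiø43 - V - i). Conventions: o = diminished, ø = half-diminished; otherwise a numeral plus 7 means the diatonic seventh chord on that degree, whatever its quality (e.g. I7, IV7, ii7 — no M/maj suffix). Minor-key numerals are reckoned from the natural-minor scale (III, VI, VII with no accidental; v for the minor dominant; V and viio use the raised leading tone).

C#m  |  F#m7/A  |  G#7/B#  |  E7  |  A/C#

C#m: root C# is the tonic; minor triad there is i.
F#m7/A: minor seventh chord on F# = scale degree 4 → iv65.
G#7/B#: dominant seventh chord on G# = scale degree 5 → V65.
E7: a dominant seventh chord on E, the applied dominant of VI → V7/VI.
A/C# has root A, degree 6 in C# minor, so VI6.

i - iv65 - V65 - V7/VI - VI6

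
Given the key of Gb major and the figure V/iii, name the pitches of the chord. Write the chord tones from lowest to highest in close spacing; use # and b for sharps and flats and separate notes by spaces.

V/iii is a secondary dominant — the dominant triad of iii. iii in Gb major is Bb, so the applied chord's root is F, a perfect fifth above.
Building a major triad on F gives F-A-C.

F A C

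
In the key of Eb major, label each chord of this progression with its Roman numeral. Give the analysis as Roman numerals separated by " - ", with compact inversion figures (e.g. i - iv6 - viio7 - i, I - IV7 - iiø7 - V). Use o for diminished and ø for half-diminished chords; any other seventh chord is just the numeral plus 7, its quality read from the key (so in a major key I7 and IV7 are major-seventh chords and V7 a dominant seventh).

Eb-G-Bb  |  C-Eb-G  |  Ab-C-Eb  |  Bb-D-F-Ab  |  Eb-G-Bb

I - vi - IV - V7 - I

Eb-G-Bb: root Eb is the tonic; major triad there is I.
C-Eb-G: minor triad on C = scale degree 6 → vi.
Ab-C-Eb: major triad on Ab = scale degree 4 → IV.
Bb-D-F-Ab: root Bb is the dominant; dominant seventh chord there is V7.
Eb-G-Bb has root Eb, degree 1 in Eb major, so I.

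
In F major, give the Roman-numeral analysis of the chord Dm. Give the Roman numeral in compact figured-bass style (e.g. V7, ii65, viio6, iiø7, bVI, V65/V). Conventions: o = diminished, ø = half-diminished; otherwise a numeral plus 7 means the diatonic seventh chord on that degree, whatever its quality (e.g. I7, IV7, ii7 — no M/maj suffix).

vi

The pitches D-F-A form a minor triad rooted on D.
In F major, D is the submediant; the diatonic minor triad there is vi.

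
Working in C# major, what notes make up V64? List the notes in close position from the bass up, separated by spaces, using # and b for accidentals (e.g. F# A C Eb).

In C# major, the fifth degree is G#, and the diatonic chord built there is a major triad.
Stacking thirds from G# gives G#-B#-D#.
The figured bass 64 indicates second inversion, placing the fifth (D#) in the bass: D#-G#-B#.

D# G# B#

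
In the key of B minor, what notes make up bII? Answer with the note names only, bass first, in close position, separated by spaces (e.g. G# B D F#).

C E G

Scale degree 2 in B minor is C#; lowering it a half step gives C. bII is the Neapolitan chord — a major triad on the lowered second degree.
So the chord is C-E-G, a major triad.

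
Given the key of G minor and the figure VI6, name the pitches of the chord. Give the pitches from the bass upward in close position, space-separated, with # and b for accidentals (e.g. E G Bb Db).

The numeral's case and figure indicate a major triad. In G minor its root, the sixth degree, is Eb.
That chord is spelled Eb-G-Bb.
With the 6 figure the chord is in first inversion; from the bass G upward in close position it reads G-Bb-Eb.

G Bb Eb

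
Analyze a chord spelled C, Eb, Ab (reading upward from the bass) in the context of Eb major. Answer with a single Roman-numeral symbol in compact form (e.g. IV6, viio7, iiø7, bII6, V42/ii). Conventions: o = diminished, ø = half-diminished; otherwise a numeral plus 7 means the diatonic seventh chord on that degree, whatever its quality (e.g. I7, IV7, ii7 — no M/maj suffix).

IV6

The pitches Ab-C-Eb form a major triad rooted on Ab.
Ab is scale degree 4 in Eb major, and a major triad on that degree is written IV.
With C in the bass the chord is in first inversion, so the figured bass is 6.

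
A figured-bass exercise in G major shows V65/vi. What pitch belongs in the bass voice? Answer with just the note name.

D#

The applied chord V65/vi is rooted on B: B-D#-F#-A.
The figure 65 means first inversion — the third is in the bass.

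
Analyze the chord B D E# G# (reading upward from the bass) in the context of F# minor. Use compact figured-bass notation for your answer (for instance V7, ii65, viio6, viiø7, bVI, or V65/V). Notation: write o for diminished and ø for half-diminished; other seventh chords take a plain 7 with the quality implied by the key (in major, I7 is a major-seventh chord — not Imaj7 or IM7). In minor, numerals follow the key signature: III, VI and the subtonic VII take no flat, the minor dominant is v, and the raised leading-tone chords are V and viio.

viio43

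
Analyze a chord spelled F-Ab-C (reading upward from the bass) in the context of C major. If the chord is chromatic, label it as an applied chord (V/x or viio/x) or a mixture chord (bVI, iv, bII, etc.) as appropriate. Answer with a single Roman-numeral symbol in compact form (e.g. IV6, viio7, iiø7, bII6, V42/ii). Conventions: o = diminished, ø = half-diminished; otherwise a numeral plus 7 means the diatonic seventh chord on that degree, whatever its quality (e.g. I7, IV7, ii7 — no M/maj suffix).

iv

The pitches F-Ab-C form a minor triad rooted on F.
F is the fourth degree of C major. This is the minor subdominant, borrowed from the parallel minor.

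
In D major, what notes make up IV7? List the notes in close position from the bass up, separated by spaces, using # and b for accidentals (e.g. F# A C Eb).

G B D F#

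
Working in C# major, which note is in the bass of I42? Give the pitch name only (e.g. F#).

B#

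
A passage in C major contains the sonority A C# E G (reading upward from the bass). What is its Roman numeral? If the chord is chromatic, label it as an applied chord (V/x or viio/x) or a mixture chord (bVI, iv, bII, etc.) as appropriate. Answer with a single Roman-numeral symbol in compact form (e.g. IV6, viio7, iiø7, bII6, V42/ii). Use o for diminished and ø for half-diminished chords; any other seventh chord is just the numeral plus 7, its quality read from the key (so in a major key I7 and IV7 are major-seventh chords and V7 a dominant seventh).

The pitches A-C#-E-G form a dominant seventh chord rooted on A.
A is not a diatonic chord root with this quality in C major, but it lies a perfect fifth above D (ii), so the chord functions as an applied dominant of ii.

V7/ii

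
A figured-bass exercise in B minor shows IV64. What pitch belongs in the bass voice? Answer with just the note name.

B

IV in B minor has root E; the chord is E-G#-B.
The figure 64 means second inversion — the fifth is in the bass.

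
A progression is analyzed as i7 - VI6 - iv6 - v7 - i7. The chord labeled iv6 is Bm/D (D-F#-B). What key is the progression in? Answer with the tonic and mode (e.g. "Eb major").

F# minor

The chord Bm/D is a minor triad rooted on B; its label is iv6.
iv6 on B implies B is the subdominant; that puts the tonic at F#, and the lowercase numeral fits minor mode.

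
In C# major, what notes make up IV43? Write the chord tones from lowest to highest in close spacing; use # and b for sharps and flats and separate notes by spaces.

In C# major, scale degree 4 is F#, and the diatonic chord built there is a major seventh chord.
Stacking thirds from F# gives F#-A#-C#-E#.
With the 43 figure the chord is in second inversion; from the bass C# upward in close position it reads C#-E#-F#-A#.

C# E# F# A#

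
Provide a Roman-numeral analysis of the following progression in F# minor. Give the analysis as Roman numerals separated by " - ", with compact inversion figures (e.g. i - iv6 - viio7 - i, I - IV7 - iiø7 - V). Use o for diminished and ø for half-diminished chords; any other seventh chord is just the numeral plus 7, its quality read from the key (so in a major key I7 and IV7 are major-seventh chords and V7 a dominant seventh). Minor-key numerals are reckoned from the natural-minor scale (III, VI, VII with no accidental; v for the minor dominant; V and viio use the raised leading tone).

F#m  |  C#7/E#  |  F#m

i - V65 - i

F#m: minor triad on F# = scale degree 1 → i.
C#7/E#: root C# is the dominant; dominant seventh chord there is V65.
F#m has root F#, degree 1 in F# minor, so i.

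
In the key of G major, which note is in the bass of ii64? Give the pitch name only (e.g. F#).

E

ii in G major has root A; the chord is A-C-E.
The figure 64 means second inversion — the fifth is in the bass.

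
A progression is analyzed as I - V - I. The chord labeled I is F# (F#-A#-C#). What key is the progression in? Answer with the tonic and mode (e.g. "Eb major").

F# major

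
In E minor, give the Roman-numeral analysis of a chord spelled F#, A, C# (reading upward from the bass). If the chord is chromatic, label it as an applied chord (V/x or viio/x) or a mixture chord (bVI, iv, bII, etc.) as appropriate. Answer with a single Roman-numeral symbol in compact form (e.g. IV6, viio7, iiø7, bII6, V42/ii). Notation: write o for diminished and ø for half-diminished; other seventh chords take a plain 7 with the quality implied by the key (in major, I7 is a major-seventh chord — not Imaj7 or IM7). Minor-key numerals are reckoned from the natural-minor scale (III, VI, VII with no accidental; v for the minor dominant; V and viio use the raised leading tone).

ii

The pitches F#-A-C# form a minor triad rooted on F#.
F# is the second degree of E minor. This is the minor supertonic, borrowed from the parallel major (the Dorian ii).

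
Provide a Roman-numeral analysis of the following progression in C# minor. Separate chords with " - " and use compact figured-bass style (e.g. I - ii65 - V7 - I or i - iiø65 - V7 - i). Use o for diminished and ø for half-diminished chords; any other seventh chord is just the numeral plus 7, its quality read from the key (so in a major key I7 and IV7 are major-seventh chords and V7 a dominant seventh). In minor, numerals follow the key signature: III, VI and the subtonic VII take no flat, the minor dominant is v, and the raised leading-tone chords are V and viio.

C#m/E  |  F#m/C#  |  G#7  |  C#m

i6 - iv64 - V7 - i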